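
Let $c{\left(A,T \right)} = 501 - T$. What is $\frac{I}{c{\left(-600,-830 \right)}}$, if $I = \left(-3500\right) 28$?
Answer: $- \frac{98000}{1331} \approx -73.629$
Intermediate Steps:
$I = -98000$
$\frac{I}{c{\left(-600,-830 \right)}} = - \frac{98000}{501 - -830} = - \frac{98000}{501 + 830} = - \frac{98000}{1331}$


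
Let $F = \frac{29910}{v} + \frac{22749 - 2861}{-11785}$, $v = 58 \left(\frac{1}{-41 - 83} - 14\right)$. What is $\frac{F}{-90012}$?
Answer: $\frac{1904679827}{4452937183305} \approx 0.00042774$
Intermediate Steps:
$v = - \frac{50373}{62}$ ($v = 58 \left(\frac{1}{-124} - 14\right) = 58 \left(- \frac{1}{124} - 14\right) = 58 \left(- \frac{1737}{124}\right) = - \frac{50373}{62} \approx -812.47$)
$F = - \frac{7618719308}{197881935}$ ($F = \frac{29910}{- \frac{50373}{62}} + \frac{22749 - 2861}{-11785} = 29910 \left(- \frac{62}{50373}\right) + \left(22749 - 2861\right) \left(- \frac{1}{11785}\right) = - \frac{618140}{16791} + 19888 \left(- \frac{1}{11785}\right) = - \frac{618140}{16791} - \frac{19888}{11785} = - \frac{7618719308}{197881935} \approx -38.501$)
$\frac{F}{-90012} = - \frac{7618719308}{197881935 \left(-90012\right)} = \left(- \frac{7618719308}{197881935}\right) \left(- \frac{1}{90012}\right) = \frac{1904679827}{4452937183305}$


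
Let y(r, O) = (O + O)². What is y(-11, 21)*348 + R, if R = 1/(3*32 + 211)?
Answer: 188458705/307 ≈ 6.1387e+5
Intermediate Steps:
y(r, O) = 4*O² (y(r, O) = (2*O)² = 4*O²)
R = 1/307 (R = 1/(96 + 211) = 1/307 ≈ 0.0032573)
y(-11, 21)*348 + R = (4*21²)*348 + 1/307 = (4*441)*348 + 1/307 = 1764*348 + 1/307 = 613872 + 1/307 = 188458705/307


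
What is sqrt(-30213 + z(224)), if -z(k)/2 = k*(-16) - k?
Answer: I*sqrt(22597) ≈ 150.32*I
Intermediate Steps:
z(k) = 34*k (z(k) = -2*(k*(-16) - k) = -2*(-16*k - k) = -(-34)*k = 34*k)
sqrt(-30213 + z(224)) = sqrt(-30213 + 34*224) = sqrt(-30213 + 7616) = sqrt(-22597) = I*sqrt(22597)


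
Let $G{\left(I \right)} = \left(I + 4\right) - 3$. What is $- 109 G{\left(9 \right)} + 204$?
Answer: $-886$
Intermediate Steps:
$G{\left(I \right)} = 1 + I$ ($G{\left(I \right)} = \left(4 + I\right) - 3 = 1 + I$)
$- 109 G{\left(9 \right)} + 204 = - 109 \left(1 + 9\right) + 204 = \left(-109\right) 10 + 204 = -1090 + 204 = -886$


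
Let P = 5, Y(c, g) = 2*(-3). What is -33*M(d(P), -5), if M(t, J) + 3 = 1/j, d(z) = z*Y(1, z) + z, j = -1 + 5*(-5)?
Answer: 2607/26 ≈ 100.27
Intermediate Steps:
Y(c, g) = -6
j = -26 (j = -1 - 25 = -26)
d(z) = -5*z (d(z) = z*(-6) + z = -6*z + z = -5*z)
M(t, J) = -79/26 (M(t, J) = -3 + 1/(-26) = -3 - 1/26 = -79/26)
-33*M(d(P), -5) = -33*(-79/26) = 2607/26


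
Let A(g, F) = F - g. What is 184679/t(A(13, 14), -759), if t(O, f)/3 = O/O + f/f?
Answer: 184679/6 ≈ 30780.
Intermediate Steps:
t(O, f) = 6 (t(O, f) = 3*(O/O + f/f) = 3*(1 + 1) = 3*2 = 6)
184679/t(A(13, 14), -759) = 184679/6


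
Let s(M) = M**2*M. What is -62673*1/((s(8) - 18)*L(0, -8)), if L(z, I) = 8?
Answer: -4821/304 ≈ -15.859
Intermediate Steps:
s(M) = M**3
-62673*1/((s(8) - 18)*L(0, -8)) = -62673*1/(8*(8**3 - 18)) = -62673*1/(8*(512 - 18)) = -62673/(8*494) = -62673/3952 = -62673*1/3952 = -4821/304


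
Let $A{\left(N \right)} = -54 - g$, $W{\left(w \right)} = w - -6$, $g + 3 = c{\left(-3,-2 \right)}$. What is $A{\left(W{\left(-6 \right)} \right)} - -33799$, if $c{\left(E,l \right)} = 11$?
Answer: $33737$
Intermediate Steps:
$g = 8$ ($g = -3 + 11 = 8$)
$W{\left(w \right)} = 6 + w$ ($W{\left(w \right)} = w + 6 = 6 + w$)
$A{\left(N \right)} = -62$ ($A{\left(N \right)} = -54 - 8 = -62$)
$A{\left(W{\left(-6 \right)} \right)} - -33799 = -62 - -33799 = -62 + 33799 = 33737$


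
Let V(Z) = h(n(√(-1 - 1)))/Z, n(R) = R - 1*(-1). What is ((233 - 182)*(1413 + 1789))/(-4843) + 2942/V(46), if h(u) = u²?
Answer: 2*(-327788089*I - 163302*√2)/(4843*(I + 2*√2)) ≈ -15071.0 - 42531.0*I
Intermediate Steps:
n(R) = 1 + R (n(R) = R + 1 = 1 + R)
V(Z) = (1 + I*√2)²/Z (V(Z) = (1 + √(-1 - 1))²/Z = (1 + √(-2))²/Z = (1 + I*√2)²/Z)
((233 - 182)*(1413 + 1789))/(-4843) + 2942/V(46) = ((233 - 182)*(1413 + 1789))/(-4843) + 2942/(((1 + I*√2)²/46)) = (51*3202)*(-1/4843) + 2942/(((1 + I*√2)²/46)) = 163302*(-1/4843) + 2942*(46/(1 + I*√2)²) = -163302/4843 + 135332/(1 + I*√2)²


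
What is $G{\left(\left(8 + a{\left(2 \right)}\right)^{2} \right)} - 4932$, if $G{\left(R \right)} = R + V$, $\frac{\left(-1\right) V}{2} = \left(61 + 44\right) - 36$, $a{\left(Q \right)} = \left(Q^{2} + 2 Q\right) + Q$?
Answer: $-4746$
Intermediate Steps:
$a{\left(Q \right)} = Q^{2} + 3 Q$
$V = -138$ ($V = - 2 \left(\left(61 + 44\right) - 36\right) = - 2 \left(105 - 36\right) = \left(-2\right) 69 = -138$)
$G{\left(R \right)} = -138 + R$ ($G{\left(R \right)} = R - 138 = -138 + R$)
$G{\left(\left(8 + a{\left(2 \right)}\right)^{2} \right)} - 4932 = \left(-138 + \left(8 + 2 \left(3 + 2\right)\right)^{2}\right) - 4932 = \left(-138 + \left(8 + 2 \cdot 5\right)^{2}\right) - 4932 = \left(-138 + \left(8 + 10\right)^{2}\right) - 4932 = \left(-138 + 18^{2}\right) - 4932 = \left(-138 + 324\right) - 4932 = 186 - 4932 = -4746$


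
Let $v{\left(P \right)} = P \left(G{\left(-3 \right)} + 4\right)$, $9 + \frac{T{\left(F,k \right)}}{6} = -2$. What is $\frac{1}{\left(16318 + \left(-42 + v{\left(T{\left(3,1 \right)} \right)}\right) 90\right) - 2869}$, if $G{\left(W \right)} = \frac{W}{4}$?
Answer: $- \frac{1}{9636} \approx -0.00010378$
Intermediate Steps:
$G{\left(W \right)} = \frac{W}{4}$ ($G{\left(W \right)} = W \frac{1}{4} = \frac{W}{4}$)
$T{\left(F,k \right)} = -66$ ($T{\left(F,k \right)} = -54 + 6 \left(-2\right) = -54 - 12 = -66$)
$v{\left(P \right)} = \frac{13 P}{4}$ ($v{\left(P \right)} = P \left(\frac{1}{4} \left(-3\right) + 4\right) = P \left(- \frac{3}{4} + 4\right) = P \frac{13}{4} = \frac{13 P}{4}$)
$\frac{1}{\left(16318 + \left(-42 + v{\left(T{\left(3,1 \right)} \right)}\right) 90\right) - 2869} = \frac{1}{\left(16318 + \left(-42 + \frac{13}{4} \left(-66\right)\right) 90\right) - 2869} = \frac{1}{\left(16318 + \left(-42 - \frac{429}{2}\right) 90\right) + \left(-12682 + 9813\right)} = \frac{1}{\left(16318 - 23085\right) - 2869} = \frac{1}{-6767 - 2869} = \frac{1}{-9636} = - \frac{1}{9636}$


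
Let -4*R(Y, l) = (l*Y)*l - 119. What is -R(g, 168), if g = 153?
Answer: 4318153/4 ≈ 1.0795e+6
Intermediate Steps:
R(Y, l) = 119/4 - Y*l**2/4 (R(Y, l) = -((l*Y)*l - 119)/4 = -((Y*l)*l - 119)/4 = -(Y*l**2 - 119)/4 = -(-119 + Y*l**2)/4 = 119/4 - Y*l**2/4)
-R(g, 168) = -(119/4 - 1/4*153*168**2) = -(119/4 - 1/4*153*28224) = -(119/4 - 1079568) = -1*(-4318153/4) = 4318153/4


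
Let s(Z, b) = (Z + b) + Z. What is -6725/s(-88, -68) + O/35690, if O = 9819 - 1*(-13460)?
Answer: 122847663/4354180 ≈ 28.214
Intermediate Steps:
s(Z, b) = b + 2*Z
O = 23279 (O = 9819 + 13460 = 23279)
-6725/s(-88, -68) + O/35690 = -6725/(-68 + 2*(-88)) + 23279/35690 = -6725/(-68 - 176) + 23279*(1/35690) = -6725/(-244) + 23279/35690 = -6725*(-1/244) + 23279/35690 = 6725/244 + 23279/35690 = 122847663/4354180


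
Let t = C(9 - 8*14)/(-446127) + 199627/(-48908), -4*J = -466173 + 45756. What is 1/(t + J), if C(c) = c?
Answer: 5454794829/573299855916647 ≈ 9.5147e-6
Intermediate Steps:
J = 420417/4 (J = -(-466173 + 45756)/4 = -¼*(-420417) = 420417/4 ≈ 1.0510e+5)
t = -89053957105/21819179316 (t = (9 - 8*14)/(-446127) + 199627/(-48908) = (9 - 112)*(-1/446127) + 199627*(-1/48908) = -103*(-1/446127) - 199627/48908 = 103/446127 - 199627/48908 = -89053957105/21819179316 ≈ -4.0815)
1/(t + J) = 1/(-89053957105/21819179316 + 420417/4) = 1/(573299855916647/5454794829) = 5454794829/573299855916647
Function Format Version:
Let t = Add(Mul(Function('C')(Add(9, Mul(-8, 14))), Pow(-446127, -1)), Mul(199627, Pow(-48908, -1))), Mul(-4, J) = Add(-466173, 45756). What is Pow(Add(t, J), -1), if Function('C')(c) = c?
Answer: Rational(5454794829, 573299855916647) ≈ 9.5147e-6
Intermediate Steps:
J = Rational(420417, 4) (J = Mul(Rational(-1, 4), Add(-466173, 45756)) = Mul(Rational(-1, 4), -420417) = Rational(420417, 4) ≈ 1.0510e+5)
t = Rational(-89053957105, 21819179316) (t = Add(Mul(Add(9, Mul(-8, 14)), Pow(-446127, -1)), Mul(199627, Pow(-48908, -1))) = Add(Mul(Add(9, -112), Rational(-1, 446127)), Mul(199627, Rational(-1, 48908))) = Add(Mul(-103, Rational(-1, 446127)), Rational(-199627, 48908)) = Add(Rational(103, 446127), Rational(-199627, 48908)) = Rational(-89053957105, 21819179316) ≈ -4.0815)
Pow(Add(t, J), -1) = Pow(Add(Rational(-89053957105, 21819179316), Rational(420417, 4)), -1) = Pow(Rational(573299855916647, 5454794829), -1) = Rational(5454794829, 573299855916647)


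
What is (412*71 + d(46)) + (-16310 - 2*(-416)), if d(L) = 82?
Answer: 13856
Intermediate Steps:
(412*71 + d(46)) + (-16310 - 2*(-416)) = (412*71 + 82) + (-16310 - 2*(-416)) = (29252 + 82) + (-16310 + 832) = 29334 - 15478 = 13856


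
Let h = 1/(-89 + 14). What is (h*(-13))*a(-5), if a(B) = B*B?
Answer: 13/3 ≈ 4.3333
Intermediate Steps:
a(B) = B²
h = -1/75 (h = 1/(-75) = -1/75 ≈ -0.013333)
(h*(-13))*a(-5) = -1/75*(-13)*(-5)² = (13/75)*25 = 13/3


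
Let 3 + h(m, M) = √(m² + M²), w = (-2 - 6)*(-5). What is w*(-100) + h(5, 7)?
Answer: -4003 + √74 ≈ -3994.4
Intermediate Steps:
w = 40 (w = -8*(-5) = 40)
h(m, M) = -3 + √(M² + m²) (h(m, M) = -3 + √(m² + M²) = -3 + √(M² + m²))
w*(-100) + h(5, 7) = 40*(-100) + (-3 + √(7² + 5²)) = -4000 + (-3 + √(49 + 25)) = -4000 + (-3 + √74) = -4003 + √74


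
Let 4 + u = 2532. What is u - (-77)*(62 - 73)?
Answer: 1681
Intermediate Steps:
u = 2528 (u = -4 + 2532 = 2528)
u - (-77)*(62 - 73) = 2528 - (-77)*(62 - 73) = 2528 - (-77)*(-11) = 2528 - 1*847 = 2528 - 847 = 1681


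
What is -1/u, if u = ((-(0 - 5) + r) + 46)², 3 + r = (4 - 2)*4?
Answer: -1/3136 ≈ -0.00031888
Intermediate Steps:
r = 5 (r = -3 + (4 - 2)*4 = -3 + 2*4 = -3 + 8 = 5)
u = 3136 (u = ((-(0 - 5) + 5) + 46)² = ((-1*(-5) + 5) + 46)² = ((5 + 5) + 46)² = (10 + 46)² = 56² = 3136)
-1/u = -1/3136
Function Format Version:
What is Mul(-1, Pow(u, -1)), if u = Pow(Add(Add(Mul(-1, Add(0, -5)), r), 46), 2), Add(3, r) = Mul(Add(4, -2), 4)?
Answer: Rational(-1, 3136) ≈ -0.00031888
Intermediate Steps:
r = 5 (r = Add(-3, Mul(Add(4, -2), 4)) = Add(-3, Mul(2, 4)) = Add(-3, 8) = 5)
u = 3136 (u = Pow(Add(Add(Mul(-1, Add(0, -5)), 5), 46), 2) = Pow(Add(Add(Mul(-1, -5), 5), 46), 2) = Pow(Add(Add(5, 5), 46), 2) = Pow(Add(10, 46), 2) = Pow(56, 2) = 3136)
Mul(-1, Pow(u, -1)) = Mul(-1, Pow(3136, -1)) = Mul(-1, Rational(1, 3136)) = Rational(-1, 3136)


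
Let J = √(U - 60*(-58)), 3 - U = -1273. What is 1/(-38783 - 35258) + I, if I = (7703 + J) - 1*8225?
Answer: -38649403/74041 + 2*√1189 ≈ -453.04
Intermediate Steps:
U = 1276 (U = 3 - 1*(-1273) = 3 + 1273 = 1276)
J = 2*√1189 (J = √(1276 - 60*(-58)) = √(1276 + 3480) = √4756 = 2*√1189 ≈ 68.964)
I = -522 + 2*√1189 (I = (7703 + 2*√1189) - 1*8225 = (7703 + 2*√1189) - 8225 = -522 + 2*√1189 ≈ -453.04)
1/(-38783 - 35258) + I = 1/(-38783 - 35258) + (-522 + 2*√1189) = 1/(-74041) + (-522 + 2*√1189) = -1/74041 + (-522 + 2*√1189) = -38649403/74041 + 2*√1189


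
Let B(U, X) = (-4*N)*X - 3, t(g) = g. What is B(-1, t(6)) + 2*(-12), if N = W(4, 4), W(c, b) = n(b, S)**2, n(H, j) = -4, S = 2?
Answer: -411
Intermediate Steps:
W(c, b) = 16 (W(c, b) = (-4)**2 = 16)
N = 16
B(U, X) = -3 - 64*X (B(U, X) = (-4*16)*X - 3 = -64*X - 3 = -3 - 64*X)
B(-1, t(6)) + 2*(-12) = (-3 - 64*6) + 2*(-12) = (-3 - 384) - 24 = -387 - 24 = -411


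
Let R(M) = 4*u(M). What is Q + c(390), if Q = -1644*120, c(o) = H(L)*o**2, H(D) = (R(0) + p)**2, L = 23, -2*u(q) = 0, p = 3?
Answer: 1171620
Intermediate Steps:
u(q) = 0 (u(q) = -1/2*0 = 0)
R(M) = 0 (R(M) = 4*0 = 0)
H(D) = 9 (H(D) = (0 + 3)**2 = 3**2 = 9)
c(o) = 9*o**2
Q = -197280
Q + c(390) = -197280 + 9*390**2 = -197280 + 9*152100 = -197280 + 1368900 = 1171620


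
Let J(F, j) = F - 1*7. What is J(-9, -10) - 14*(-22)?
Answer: 292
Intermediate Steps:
J(F, j) = -7 + F (J(F, j) = F - 7 = -7 + F)
J(-9, -10) - 14*(-22) = (-7 - 9) - 14*(-22) = -16 + 308 = 292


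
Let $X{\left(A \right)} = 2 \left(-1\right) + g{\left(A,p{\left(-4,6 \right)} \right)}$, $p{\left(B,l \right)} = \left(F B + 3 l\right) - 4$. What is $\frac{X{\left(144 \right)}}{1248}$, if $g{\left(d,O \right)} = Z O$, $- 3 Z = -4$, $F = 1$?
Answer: $\frac{17}{1872} \approx 0.0090812$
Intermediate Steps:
$p{\left(B,l \right)} = -4 + B + 3 l$ ($p{\left(B,l \right)} = \left(1 B + 3 l\right) - 4 = \left(B + 3 l\right) - 4 = -4 + B + 3 l$)
$Z = \frac{4}{3}$ ($Z = \left(- \frac{1}{3}\right) \left(-4\right) = \frac{4}{3} \approx 1.3333$)
$g{\left(d,O \right)} = \frac{4 O}{3}$
$X{\left(A \right)} = \frac{34}{3}$ ($X{\left(A \right)} = 2 \left(-1\right) + \frac{4 \left(-4 - 4 + 3 \cdot 6\right)}{3} = -2 + \frac{4 \left(-4 - 4 + 18\right)}{3} = -2 + \frac{4}{3} \cdot 10 = -2 + \frac{40}{3} = \frac{34}{3}$)
$\frac{X{\left(144 \right)}}{1248} = \frac{34}{3 \cdot 1248} = \frac{34}{3} \cdot \frac{1}{1248} = \frac{17}{1872}$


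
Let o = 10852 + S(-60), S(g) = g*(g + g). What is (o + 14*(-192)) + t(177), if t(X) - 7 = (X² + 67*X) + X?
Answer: 58736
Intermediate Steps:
t(X) = 7 + X² + 68*X (t(X) = 7 + ((X² + 67*X) + X) = 7 + (X² + 68*X) = 7 + X² + 68*X)
S(g) = 2*g² (S(g) = g*(2*g) = 2*g²)
o = 18052 (o = 10852 + 2*(-60)² = 10852 + 2*3600 = 10852 + 7200 = 18052)
(o + 14*(-192)) + t(177) = (18052 + 14*(-192)) + (7 + 177² + 68*177) = (18052 - 2688) + (7 + 31329 + 12036) = 15364 + 43372 = 58736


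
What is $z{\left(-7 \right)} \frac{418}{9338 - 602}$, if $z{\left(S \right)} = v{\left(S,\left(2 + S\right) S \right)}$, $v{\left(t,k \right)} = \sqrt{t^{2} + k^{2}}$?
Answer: $\frac{209 \sqrt{26}}{624} \approx 1.7078$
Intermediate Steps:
$v{\left(t,k \right)} = \sqrt{k^{2} + t^{2}}$
$z{\left(S \right)} = \sqrt{S^{2} + S^{2} \left(2 + S\right)^{2}}$ ($z{\left(S \right)} = \sqrt{\left(\left(2 + S\right) S\right)^{2} + S^{2}} = \sqrt{\left(S \left(2 + S\right)\right)^{2} + S^{2}} = \sqrt{S^{2} \left(2 + S\right)^{2} + S^{2}} = \sqrt{S^{2} + S^{2} \left(2 + S\right)^{2}}$)
$z{\left(-7 \right)} \frac{418}{9338 - 602} = \sqrt{\left(-7\right)^{2} \left(1 + \left(2 - 7\right)^{2}\right)} \frac{418}{9338 - 602} = \sqrt{49 \left(1 + \left(-5\right)^{2}\right)} \frac{418}{9338 - 602} = \sqrt{49 \left(1 + 25\right)} \frac{418}{8736} = \sqrt{49 \cdot 26} \cdot 418 \cdot \frac{1}{8736} = \sqrt{1274} \cdot \frac{209}{4368} = 7 \sqrt{26} \cdot \frac{209}{4368} = \frac{209 \sqrt{26}}{624}$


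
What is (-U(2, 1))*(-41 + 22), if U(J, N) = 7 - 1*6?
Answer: 19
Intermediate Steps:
U(J, N) = 1 (U(J, N) = 7 - 6 = 1)
(-U(2, 1))*(-41 + 22) = (-1*1)*(-41 + 22) = -1*(-19) = 19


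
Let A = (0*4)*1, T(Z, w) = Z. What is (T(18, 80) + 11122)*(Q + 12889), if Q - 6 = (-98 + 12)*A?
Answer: 143650300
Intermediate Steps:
A = 0 (A = 0*1 = 0)
Q = 6 (Q = 6 + (-98 + 12)*0 = 6 - 86*0 = 6 + 0 = 6)
(T(18, 80) + 11122)*(Q + 12889) = (18 + 11122)*(6 + 12889) = 11140*12895 = 143650300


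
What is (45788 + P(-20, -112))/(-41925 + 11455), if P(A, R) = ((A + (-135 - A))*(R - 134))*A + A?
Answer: 309216/15235 ≈ 20.296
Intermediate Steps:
P(A, R) = A + A*(18090 - 135*R) (P(A, R) = (-135*(-134 + R))*A + A = (18090 - 135*R)*A + A = A*(18090 - 135*R) + A = A + A*(18090 - 135*R))
(45788 + P(-20, -112))/(-41925 + 11455) = (45788 - 20*(18091 - 135*(-112)))/(-41925 + 11455) = (45788 - 20*(18091 + 15120))/(-30470) = (45788 - 20*33211)*(-1/30470) = (45788 - 664220)*(-1/30470) = -618432*(-1/30470) = 309216/15235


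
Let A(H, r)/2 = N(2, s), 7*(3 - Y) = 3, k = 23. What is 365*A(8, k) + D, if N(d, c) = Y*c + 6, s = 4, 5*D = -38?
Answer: 415834/35 ≈ 11881.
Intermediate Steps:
Y = 18/7 (Y = 3 - ⅐*3 = 3 - 3/7 = 18/7 ≈ 2.5714)
D = -38/5 (D = (⅕)*(-38) = -38/5 ≈ -7.6000)
N(d, c) = 6 + 18*c/7 (N(d, c) = 18*c/7 + 6 = 6 + 18*c/7)
A(H, r) = 228/7 (A(H, r) = 2*(6 + (18/7)*4) = 2*(6 + 72/7) = 2*(114/7) = 228/7)
365*A(8, k) + D = 365*(228/7) - 38/5 = 83220/7 - 38/5 = 415834/35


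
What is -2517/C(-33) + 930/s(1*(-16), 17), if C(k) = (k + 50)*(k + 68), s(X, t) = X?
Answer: -296811/4760 ≈ -62.355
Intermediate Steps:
C(k) = (50 + k)*(68 + k)
-2517/C(-33) + 930/s(1*(-16), 17) = -2517/(3400 + (-33)**2 + 118*(-33)) + 930/((1*(-16))) = -2517/(3400 + 1089 - 3894) + 930/(-16) = -2517/595 + 930*(-1/16) = -2517*1/595 - 465/8 = -2517/595 - 465/8 = -296811/4760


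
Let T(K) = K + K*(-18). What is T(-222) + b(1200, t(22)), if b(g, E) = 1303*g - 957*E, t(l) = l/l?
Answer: 1566417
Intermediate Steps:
t(l) = 1
T(K) = -17*K (T(K) = K - 18*K = -17*K)
b(g, E) = -957*E + 1303*g
T(-222) + b(1200, t(22)) = -17*(-222) + (-957*1 + 1303*1200) = 3774 + (-957 + 1563600) = 3774 + 1562643 = 1566417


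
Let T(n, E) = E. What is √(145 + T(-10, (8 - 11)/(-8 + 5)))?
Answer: √146 ≈ 12.083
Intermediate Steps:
√(145 + T(-10, (8 - 11)/(-8 + 5))) = √(145 + (8 - 11)/(-8 + 5)) = √(145 - 3/(-3)) = √(145 - 3*(-⅓)) = √(145 + 1) = √146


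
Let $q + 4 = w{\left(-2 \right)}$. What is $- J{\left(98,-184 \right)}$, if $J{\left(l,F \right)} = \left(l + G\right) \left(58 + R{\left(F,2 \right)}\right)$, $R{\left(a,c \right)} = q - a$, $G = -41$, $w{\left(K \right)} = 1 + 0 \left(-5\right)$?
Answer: $-13623$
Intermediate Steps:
$w{\left(K \right)} = 1$ ($w{\left(K \right)} = 1 + 0 = 1$)
$q = -3$ ($q = -4 + 1 = -3$)
$R{\left(a,c \right)} = -3 - a$
$J{\left(l,F \right)} = \left(-41 + l\right) \left(55 - F\right)$ ($J{\left(l,F \right)} = \left(l - 41\right) \left(58 - \left(3 + F\right)\right) = \left(-41 + l\right) \left(55 - F\right)$)
$- J{\left(98,-184 \right)} = - (-2255 + 41 \left(-184\right) + 55 \cdot 98 - \left(-184\right) 98) = - (-2255 - 7544 + 5390 + 18032) = \left(-1\right) 13623 = -13623$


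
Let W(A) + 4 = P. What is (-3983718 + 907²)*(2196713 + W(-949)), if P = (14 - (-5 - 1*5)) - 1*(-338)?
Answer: -6945093028899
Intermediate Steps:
P = 362 (P = (14 - (-5 - 5)) + 338 = (14 - 1*(-10)) + 338 = (14 + 10) + 338 = 24 + 338 = 362)
W(A) = 358 (W(A) = -4 + 362 = 358)
(-3983718 + 907²)*(2196713 + W(-949)) = (-3983718 + 907²)*(2196713 + 358) = (-3983718 + 822649)*2197071 = -3161069*2197071 = -6945093028899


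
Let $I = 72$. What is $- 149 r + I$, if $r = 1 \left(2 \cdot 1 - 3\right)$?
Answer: $221$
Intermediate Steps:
$r = -1$ ($r = 1 \left(2 - 3\right) = 1 \left(-1\right) = -1$)
$- 149 r + I = \left(-149\right) \left(-1\right) + 72 = 149 + 72 = 221$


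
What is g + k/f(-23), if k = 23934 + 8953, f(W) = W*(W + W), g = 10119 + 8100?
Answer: 19308589/1058 ≈ 18250.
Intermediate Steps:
g = 18219
f(W) = 2*W**2 (f(W) = W*(2*W) = 2*W**2)
k = 32887
g + k/f(-23) = 18219 + 32887/((2*(-23)**2)) = 18219 + 32887/((2*529)) = 18219 + 32887/1058 = 19308589/1058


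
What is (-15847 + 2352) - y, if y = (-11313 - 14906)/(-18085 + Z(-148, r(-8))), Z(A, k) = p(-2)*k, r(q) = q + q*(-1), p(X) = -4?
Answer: -244083294/18085 ≈ -13496.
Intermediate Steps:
r(q) = 0 (r(q) = q - q = 0)
Z(A, k) = -4*k
y = 26219/18085 (y = (-11313 - 14906)/(-18085 - 4*0) = -26219/(-18085 + 0) = -26219/(-18085) = -26219*(-1/18085) = 26219/18085 ≈ 1.4498)
(-15847 + 2352) - y = (-15847 + 2352) - 1*26219/18085 = -13495 - 26219/18085 = -244083294/18085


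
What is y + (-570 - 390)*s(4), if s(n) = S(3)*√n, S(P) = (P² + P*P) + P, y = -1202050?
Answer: -1242370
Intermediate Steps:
S(P) = P + 2*P² (S(P) = (P² + P²) + P = 2*P² + P = P + 2*P²)
s(n) = 21*√n (s(n) = (3*(1 + 2*3))*√n = (3*(1 + 6))*√n = (3*7)*√n = 21*√n)
y + (-570 - 390)*s(4) = -1202050 + (-570 - 390)*(21*√4) = -1202050 - 20160*2 = -1202050 - 960*42 = -1202050 - 40320 = -1242370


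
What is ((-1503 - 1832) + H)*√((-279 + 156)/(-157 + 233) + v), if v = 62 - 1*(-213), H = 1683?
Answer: -826*√394763/19 ≈ -27315.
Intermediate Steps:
v = 275 (v = 62 + 213 = 275)
((-1503 - 1832) + H)*√((-279 + 156)/(-157 + 233) + v) = ((-1503 - 1832) + 1683)*√((-279 + 156)/(-157 + 233) + 275) = (-3335 + 1683)*√(-123/76 + 275) = -1652*√(-123*1/76 + 275) = -1652*√(-123/76 + 275) = -826*√394763/19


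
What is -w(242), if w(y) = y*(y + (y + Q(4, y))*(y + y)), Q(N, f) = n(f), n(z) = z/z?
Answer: -28520668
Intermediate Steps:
n(z) = 1
Q(N, f) = 1
w(y) = y*(y + 2*y*(1 + y)) (w(y) = y*(y + (y + 1)*(y + y)) = y*(y + (1 + y)*(2*y)) = y*(y + 2*y*(1 + y)))
-w(242) = -242**2*(3 + 2*242) = -58564*(3 + 484) = -58564*487 = -1*28520668 = -28520668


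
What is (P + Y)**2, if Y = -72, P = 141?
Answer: 4761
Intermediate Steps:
(P + Y)**2 = (141 - 72)**2 = 69**2 = 4761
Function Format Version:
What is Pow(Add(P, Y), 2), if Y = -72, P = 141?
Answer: 4761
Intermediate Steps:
Pow(Add(P, Y), 2) = Pow(Add(141, -72), 2) = Pow(69, 2) = 4761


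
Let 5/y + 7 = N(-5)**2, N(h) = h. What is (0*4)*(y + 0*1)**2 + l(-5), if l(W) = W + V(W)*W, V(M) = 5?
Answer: -30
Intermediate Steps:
l(W) = 6*W (l(W) = W + 5*W = 6*W)
y = 5/18 (y = 5/(-7 + (-5)**2) = 5/(-7 + 25) = 5/18 ≈ 0.27778)
(0*4)*(y + 0*1)**2 + l(-5) = (0*4)*(5/18 + 0*1)**2 + 6*(-5) = 0*(5/18 + 0)**2 - 30 = 0*(5/18)**2 - 30 = 0*(25/324) - 30 = 0 - 30 = -30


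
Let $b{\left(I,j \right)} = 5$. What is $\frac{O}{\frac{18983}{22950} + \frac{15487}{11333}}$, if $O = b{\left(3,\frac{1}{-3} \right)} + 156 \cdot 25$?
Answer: $\frac{1015660626750}{570560989} \approx 1780.1$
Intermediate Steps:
$O = 3905$ ($O = 5 + 156 \cdot 25 = 5 + 3900 = 3905$)
$\frac{O}{\frac{18983}{22950} + \frac{15487}{11333}} = \frac{3905}{\frac{18983}{22950} + \frac{15487}{11333}} = \frac{3905}{\frac{570560989}{260092350}} = 3905 \cdot \frac{260092350}{570560989} = \frac{1015660626750}{570560989}$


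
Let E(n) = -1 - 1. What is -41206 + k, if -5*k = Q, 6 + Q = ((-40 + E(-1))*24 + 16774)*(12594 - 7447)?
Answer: -81353626/5 ≈ -1.6271e+7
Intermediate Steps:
E(n) = -2
Q = 81147596 (Q = -6 + ((-40 - 2)*24 + 16774)*(12594 - 7447) = -6 + (-42*24 + 16774)*5147 = -6 + (-1008 + 16774)*5147 = -6 + 15766*5147 = -6 + 81147602 = 81147596)
k = -81147596/5 (k = -⅕*81147596 = -81147596/5 ≈ -1.6230e+7)
-41206 + k = -41206 - 81147596/5 = -81353626/5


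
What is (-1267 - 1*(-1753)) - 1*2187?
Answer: -1701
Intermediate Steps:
(-1267 - 1*(-1753)) - 1*2187 = (-1267 + 1753) - 2187 = 486 - 2187 = -1701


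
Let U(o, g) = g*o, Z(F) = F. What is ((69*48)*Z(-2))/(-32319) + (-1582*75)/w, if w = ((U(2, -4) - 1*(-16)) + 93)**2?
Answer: -418564214/36631791 ≈ -11.426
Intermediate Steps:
w = 10201 (w = ((-4*2 - 1*(-16)) + 93)**2 = ((-8 + 16) + 93)**2 = (8 + 93)**2 = 101**2 = 10201)
((69*48)*Z(-2))/(-32319) + (-1582*75)/w = ((69*48)*(-2))/(-32319) - 1582*75/10201 = (3312*(-2))*(-1/32319) - 118650*1/10201 = -6624*(-1/32319) - 118650/10201 = 736/3591 - 118650/10201 = -418564214/36631791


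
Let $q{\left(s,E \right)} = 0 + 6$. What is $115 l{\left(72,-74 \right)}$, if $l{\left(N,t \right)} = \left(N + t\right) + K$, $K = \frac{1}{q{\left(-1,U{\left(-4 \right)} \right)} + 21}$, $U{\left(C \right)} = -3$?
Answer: $- \frac{6095}{27} \approx -225.74$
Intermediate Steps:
$q{\left(s,E \right)} = 6$
$K = \frac{1}{27}$ ($K = \frac{1}{6 + 21} = \frac{1}{27} \approx 0.037037$)
$l{\left(N,t \right)} = \frac{1}{27} + N + t$ ($l{\left(N,t \right)} = \left(N + t\right) + \frac{1}{27} = \frac{1}{27} + N + t$)
$115 l{\left(72,-74 \right)} = 115 \left(\frac{1}{27} + 72 - 74\right) = 115 \left(- \frac{53}{27}\right) = - \frac{6095}{27}$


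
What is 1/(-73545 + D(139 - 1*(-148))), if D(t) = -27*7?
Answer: -1/73734 ≈ -1.3562e-5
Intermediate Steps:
D(t) = -189
1/(-73545 + D(139 - 1*(-148))) = 1/(-73545 - 189) = 1/(-73734) = -1/73734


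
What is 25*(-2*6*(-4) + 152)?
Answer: 5000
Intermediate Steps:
25*(-2*6*(-4) + 152) = 25*(-12*(-4) + 152) = 25*(48 + 152) = 25*200 = 5000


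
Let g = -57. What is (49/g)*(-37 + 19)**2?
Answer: -5292/19 ≈ -278.53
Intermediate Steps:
(49/g)*(-37 + 19)**2 = (49/(-57))*(-37 + 19)**2 = (49*(-1/57))*(-18)**2 = -49/57*324 = -5292/19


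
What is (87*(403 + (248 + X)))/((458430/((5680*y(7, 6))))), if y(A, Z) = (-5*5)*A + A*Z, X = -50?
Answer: -188093768/2183 ≈ -86163.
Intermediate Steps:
y(A, Z) = -25*A + A*Z
(87*(403 + (248 + X)))/((458430/((5680*y(7, 6))))) = (87*(403 + (248 - 50)))/((458430/((5680*(7*(-25 + 6)))))) = (87*(403 + 198))/((458430/((5680*(7*(-19)))))) = (87*601)/((458430/((5680*(-133))))) = 52287/((458430/(-755440))) = 52287/((458430*(-1/755440))) = 52287/(-6549/10792) = 52287*(-10792/6549) = -188093768/2183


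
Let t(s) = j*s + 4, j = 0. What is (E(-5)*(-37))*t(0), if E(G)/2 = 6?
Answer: -1776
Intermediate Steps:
E(G) = 12 (E(G) = 2*6 = 12)
t(s) = 4 (t(s) = 0*s + 4 = 0 + 4 = 4)
(E(-5)*(-37))*t(0) = (12*(-37))*4 = -444*4 = -1776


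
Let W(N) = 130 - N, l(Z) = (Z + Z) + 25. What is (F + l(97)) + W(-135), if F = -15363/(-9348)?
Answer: 1513265/3116 ≈ 485.64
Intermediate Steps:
F = 5121/3116 (F = -15363*(-1/9348) = 5121/3116 ≈ 1.6435)
l(Z) = 25 + 2*Z (l(Z) = 2*Z + 25 = 25 + 2*Z)
(F + l(97)) + W(-135) = (5121/3116 + (25 + 2*97)) + (130 - 1*(-135)) = (5121/3116 + (25 + 194)) + (130 + 135) = (5121/3116 + 219) + 265 = 687525/3116 + 265 = 1513265/3116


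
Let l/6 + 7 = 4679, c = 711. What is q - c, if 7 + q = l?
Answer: 27314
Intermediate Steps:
l = 28032 (l = -42 + 6*4679 = -42 + 28074 = 28032)
q = 28025 (q = -7 + 28032 = 28025)
q - c = 28025 - 1*711 = 28025 - 711 = 27314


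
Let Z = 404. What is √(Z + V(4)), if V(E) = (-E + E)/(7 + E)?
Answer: 2*√101 ≈ 20.100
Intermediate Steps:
V(E) = 0 (V(E) = 0/(7 + E) = 0)
√(Z + V(4)) = √(404 + 0) = √404 = 2*√101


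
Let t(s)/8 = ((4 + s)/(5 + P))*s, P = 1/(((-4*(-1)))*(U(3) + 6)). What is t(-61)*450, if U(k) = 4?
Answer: 166896000/67 ≈ 2.4910e+6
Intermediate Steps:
P = 1/40 (P = 1/(((-4*(-1)))*(4 + 6)) = 1/(4*10) = (¼)*(⅒) = 1/40 ≈ 0.025000)
t(s) = 8*s*(160/201 + 40*s/201) (t(s) = 8*(((4 + s)/(5 + 1/40))*s) = 8*(((4 + s)/(201/40))*s) = 8*(((4 + s)*(40/201))*s) = 8*((160/201 + 40*s/201)*s) = 8*(s*(160/201 + 40*s/201)) = 8*s*(160/201 + 40*s/201))
t(-61)*450 = ((320/201)*(-61)*(4 - 61))*450 = ((320/201)*(-61)*(-57))*450 = (370880/67)*450 = 166896000/67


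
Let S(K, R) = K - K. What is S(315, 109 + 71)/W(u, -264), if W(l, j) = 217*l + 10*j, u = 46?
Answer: 0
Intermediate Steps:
W(l, j) = 10*j + 217*l
S(K, R) = 0
S(315, 109 + 71)/W(u, -264) = 0/(10*(-264) + 217*46) = 0/(-2640 + 9982) = 0/7342 = 0*(1/7342) = 0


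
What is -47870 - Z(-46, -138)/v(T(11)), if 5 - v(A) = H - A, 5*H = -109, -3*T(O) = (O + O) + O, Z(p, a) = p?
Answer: -3781500/79 ≈ -47867.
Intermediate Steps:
T(O) = -O (T(O) = -((O + O) + O)/3 = -(2*O + O)/3 = -O)
H = -109/5 (H = (1/5)*(-109) = -109/5 ≈ -21.800)
v(A) = 134/5 + A (v(A) = 5 - (-109/5 - A) = 5 + (109/5 + A) = 134/5 + A)
-47870 - Z(-46, -138)/v(T(11)) = -47870 - (-46)/(134/5 - 1*11) = -47870 - (-46)/(134/5 - 11) = -47870 - (-46)/79/5 = -47870 - (-46)*5/79 = -47870 - 1*(-230/79) = -47870 + 230/79 = -3781500/79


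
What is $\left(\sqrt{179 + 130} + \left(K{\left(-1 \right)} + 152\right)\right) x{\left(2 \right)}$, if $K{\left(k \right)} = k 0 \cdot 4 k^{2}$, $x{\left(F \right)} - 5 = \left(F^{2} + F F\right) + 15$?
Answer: $4256 + 28 \sqrt{309} \approx 4748.2$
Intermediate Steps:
$x{\left(F \right)} = 20 + 2 F^{2}$ ($x{\left(F \right)} = 5 + \left(\left(F^{2} + F F\right) + 15\right) = 5 + \left(\left(F^{2} + F^{2}\right) + 15\right) = 5 + \left(2 F^{2} + 15\right) = 5 + \left(15 + 2 F^{2}\right) = 20 + 2 F^{2}$)
$K{\left(k \right)} = 0$ ($K{\left(k \right)} = 0 \cdot 4 k^{2} = 0 k^{2} = 0$)
$\left(\sqrt{179 + 130} + \left(K{\left(-1 \right)} + 152\right)\right) x{\left(2 \right)} = \left(\sqrt{179 + 130} + \left(0 + 152\right)\right) \left(20 + 2 \cdot 2^{2}\right) = \left(\sqrt{309} + 152\right) \left(20 + 2 \cdot 4\right) = \left(152 + \sqrt{309}\right) \left(20 + 8\right) = \left(152 + \sqrt{309}\right) 28 = 4256 + 28 \sqrt{309}$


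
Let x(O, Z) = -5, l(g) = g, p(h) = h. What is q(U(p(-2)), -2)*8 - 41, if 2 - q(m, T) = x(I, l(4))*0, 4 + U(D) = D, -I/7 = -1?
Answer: -25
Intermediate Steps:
I = 7 (I = -7*(-1) = 7)
U(D) = -4 + D
q(m, T) = 2 (q(m, T) = 2 - (-5)*0 = 2 - 1*0 = 2 + 0 = 2)
q(U(p(-2)), -2)*8 - 41 = 2*8 - 41 = 16 - 41 = -25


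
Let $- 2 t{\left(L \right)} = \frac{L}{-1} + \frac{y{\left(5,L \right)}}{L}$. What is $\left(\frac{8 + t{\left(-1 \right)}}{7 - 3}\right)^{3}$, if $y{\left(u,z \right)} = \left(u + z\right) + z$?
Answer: $\frac{729}{64} \approx 11.391$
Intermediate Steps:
$y{\left(u,z \right)} = u + 2 z$
$t{\left(L \right)} = \frac{L}{2} - \frac{5 + 2 L}{2 L}$ ($t{\left(L \right)} = - \frac{\frac{L}{-1} + \frac{5 + 2 L}{L}}{2} = - \frac{L \left(-1\right) + \frac{5 + 2 L}{L}}{2} = - \frac{- L + \frac{5 + 2 L}{L}}{2} = \frac{L}{2} - \frac{5 + 2 L}{2 L}$)
$\left(\frac{8 + t{\left(-1 \right)}}{7 - 3}\right)^{3} = \left(\frac{8 - \left(\frac{3}{2} - \frac{5}{2}\right)}{7 - 3}\right)^{3} = \left(\frac{8 - -1}{4}\right)^{3} = \left(\left(8 - -1\right) \frac{1}{4}\right)^{3} = \left(\left(8 + 1\right) \frac{1}{4}\right)^{3} = \left(9 \cdot \frac{1}{4}\right)^{3} = \left(\frac{9}{4}\right)^{3} = \frac{729}{64}$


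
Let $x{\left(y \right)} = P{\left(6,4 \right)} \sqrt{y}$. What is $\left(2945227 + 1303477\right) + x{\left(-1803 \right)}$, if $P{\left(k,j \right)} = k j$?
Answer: $4248704 + 24 i \sqrt{1803} \approx 4.2487 \cdot 10^{6} + 1019.1 i$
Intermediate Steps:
$P{\left(k,j \right)} = j k$
$x{\left(y \right)} = 24 \sqrt{y}$ ($x{\left(y \right)} = 4 \cdot 6 \sqrt{y} = 24 \sqrt{y}$)
$\left(2945227 + 1303477\right) + x{\left(-1803 \right)} = \left(2945227 + 1303477\right) + 24 \sqrt{-1803} = 4248704 + 24 i \sqrt{1803}$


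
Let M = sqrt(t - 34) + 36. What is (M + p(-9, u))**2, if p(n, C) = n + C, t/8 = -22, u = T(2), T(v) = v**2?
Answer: (31 + I*sqrt(210))**2 ≈ 751.0 + 898.46*I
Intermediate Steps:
u = 4 (u = 2**2 = 4)
t = -176 (t = 8*(-22) = -176)
p(n, C) = C + n
M = 36 + I*sqrt(210) (M = sqrt(-176 - 34) + 36 = sqrt(-210) + 36 = I*sqrt(210) + 36 = 36 + I*sqrt(210) ≈ 36.0 + 14.491*I)
(M + p(-9, u))**2 = ((36 + I*sqrt(210)) + (4 - 9))**2 = ((36 + I*sqrt(210)) - 5)**2 = (31 + I*sqrt(210))**2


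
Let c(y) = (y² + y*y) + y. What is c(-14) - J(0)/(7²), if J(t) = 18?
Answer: 18504/49 ≈ 377.63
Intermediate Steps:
c(y) = y + 2*y² (c(y) = (y² + y²) + y = 2*y² + y = y + 2*y²)
c(-14) - J(0)/(7²) = -14*(1 + 2*(-14)) - 18/(7²) = -14*(1 - 28) - 18/49 = -14*(-27) - 18/49 = 378 - 1*18/49 = 378 - 18/49 = 18504/49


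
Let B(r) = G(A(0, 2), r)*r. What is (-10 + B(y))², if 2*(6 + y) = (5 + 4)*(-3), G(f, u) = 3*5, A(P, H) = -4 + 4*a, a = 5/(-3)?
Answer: 366025/4 ≈ 91506.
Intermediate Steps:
a = -5/3 (a = 5*(-⅓) = -5/3 ≈ -1.6667)
A(P, H) = -32/3 (A(P, H) = -4 + 4*(-5/3) = -4 - 20/3 = -32/3)
G(f, u) = 15
y = -39/2 (y = -6 + ((5 + 4)*(-3))/2 = -6 + (9*(-3))/2 = -6 + (½)*(-27) = -6 - 27/2 = -39/2 ≈ -19.500)
B(r) = 15*r
(-10 + B(y))² = (-10 + 15*(-39/2))² = (-10 - 585/2)² = (-605/2)² = 366025/4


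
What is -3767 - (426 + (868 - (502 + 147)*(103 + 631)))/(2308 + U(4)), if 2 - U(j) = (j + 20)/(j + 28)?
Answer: -32895491/9237 ≈ -3561.3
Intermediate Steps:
U(j) = 2 - (20 + j)/(28 + j) (U(j) = 2 - (j + 20)/(j + 28) = 2 - (20 + j)/(28 + j))
-3767 - (426 + (868 - (502 + 147)*(103 + 631)))/(2308 + U(4)) = -3767 - (426 + (868 - (502 + 147)*(103 + 631)))/(2308 + (36 + 4)/(28 + 4)) = -3767 - (426 + (868 - 649*734))/(2308 + 40/32) = -3767 - (426 + (868 - 1*476366))/(2308 + (1/32)*40) = -3767 - (426 + (868 - 476366))/(2308 + 5/4) = -3767 - (426 - 475498)/9237/4 = -3767 - (-475072)*4/9237 = -3767 - 1*(-1900288/9237) = -3767 + 1900288/9237 = -32895491/9237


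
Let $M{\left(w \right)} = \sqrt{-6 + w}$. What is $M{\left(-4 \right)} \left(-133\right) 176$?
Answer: $- 23408 i \sqrt{10} \approx - 74023.0 i$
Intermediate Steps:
$M{\left(-4 \right)} \left(-133\right) 176 = \sqrt{-6 - 4} \left(-133\right) 176 = \sqrt{-10} \left(-133\right) 176 = i \sqrt{10} \left(-133\right) 176 = - 133 i \sqrt{10} \cdot 176 = - 23408 i \sqrt{10}$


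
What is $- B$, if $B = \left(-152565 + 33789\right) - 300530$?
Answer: $419306$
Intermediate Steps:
$B = -419306$ ($B = -118776 - 300530 = -419306$)
$- B = \left(-1\right) \left(-419306\right) = 419306$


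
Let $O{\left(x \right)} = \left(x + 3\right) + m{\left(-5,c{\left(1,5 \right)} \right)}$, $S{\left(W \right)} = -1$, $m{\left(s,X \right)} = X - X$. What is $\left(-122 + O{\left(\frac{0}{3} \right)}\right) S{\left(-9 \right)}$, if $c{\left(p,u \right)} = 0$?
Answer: $119$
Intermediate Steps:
$m{\left(s,X \right)} = 0$
$O{\left(x \right)} = 3 + x$ ($O{\left(x \right)} = \left(x + 3\right) + 0 = \left(3 + x\right) + 0 = 3 + x$)
$\left(-122 + O{\left(\frac{0}{3} \right)}\right) S{\left(-9 \right)} = \left(-122 + \left(3 + \frac{0}{3}\right)\right) \left(-1\right) = \left(-122 + \left(3 + 0 \cdot \frac{1}{3}\right)\right) \left(-1\right) = \left(-122 + \left(3 + 0\right)\right) \left(-1\right) = \left(-122 + 3\right) \left(-1\right) = \left(-119\right) \left(-1\right) = 119$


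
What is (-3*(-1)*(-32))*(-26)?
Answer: 2496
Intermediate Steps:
(-3*(-1)*(-32))*(-26) = (3*(-32))*(-26) = -96*(-26) = 2496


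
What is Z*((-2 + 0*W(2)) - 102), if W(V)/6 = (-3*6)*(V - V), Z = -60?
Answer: 6240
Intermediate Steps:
W(V) = 0 (W(V) = 6*((-3*6)*(V - V)) = 6*(-18*0) = 6*0 = 0)
Z*((-2 + 0*W(2)) - 102) = -60*((-2 + 0*0) - 102) = -60*((-2 + 0) - 102) = -60*(-2 - 102) = -60*(-104) = 6240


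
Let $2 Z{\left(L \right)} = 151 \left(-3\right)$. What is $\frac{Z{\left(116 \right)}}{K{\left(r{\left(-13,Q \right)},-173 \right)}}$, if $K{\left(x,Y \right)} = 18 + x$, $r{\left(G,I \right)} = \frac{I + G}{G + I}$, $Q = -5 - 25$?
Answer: $- \frac{453}{38} \approx -11.921$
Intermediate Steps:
$Z{\left(L \right)} = - \frac{453}{2}$ ($Z{\left(L \right)} = \frac{151 \left(-3\right)}{2} = \frac{1}{2} \left(-453\right) = - \frac{453}{2}$)
$Q = -30$ ($Q = -5 - 25 = -30$)
$r{\left(G,I \right)} = 1$ ($r{\left(G,I \right)} = \frac{G + I}{G + I} = 1$)
$\frac{Z{\left(116 \right)}}{K{\left(r{\left(-13,Q \right)},-173 \right)}} = - \frac{453}{2 \left(18 + 1\right)} = - \frac{453}{2 \cdot 19} = \left(- \frac{453}{2}\right) \frac{1}{19} = - \frac{453}{38}$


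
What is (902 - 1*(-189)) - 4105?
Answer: -3014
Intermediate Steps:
(902 - 1*(-189)) - 4105 = (902 + 189) - 4105 = 1091 - 4105 = -3014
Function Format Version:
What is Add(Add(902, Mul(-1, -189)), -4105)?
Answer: -3014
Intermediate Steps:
Add(Add(902, Mul(-1, -189)), -4105) = Add(Add(902, 189), -4105) = Add(1091, -4105) = -3014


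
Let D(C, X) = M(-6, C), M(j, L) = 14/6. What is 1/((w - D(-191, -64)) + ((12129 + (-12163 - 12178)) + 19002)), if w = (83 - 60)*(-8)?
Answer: 3/19811 ≈ 0.00015143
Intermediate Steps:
M(j, L) = 7/3 (M(j, L) = 14*(1/6) = 7/3)
D(C, X) = 7/3
w = -184 (w = 23*(-8) = -184)
1/((w - D(-191, -64)) + ((12129 + (-12163 - 12178)) + 19002)) = 1/((-184 - 1*7/3) + ((12129 + (-12163 - 12178)) + 19002)) = 1/((-184 - 7/3) + ((12129 - 24341) + 19002)) = 1/(-559/3 + (-12212 + 19002)) = 1/(-559/3 + 6790) = 1/(19811/3) = 3/19811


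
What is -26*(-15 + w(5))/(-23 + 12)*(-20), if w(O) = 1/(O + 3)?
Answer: 7735/11 ≈ 703.18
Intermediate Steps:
w(O) = 1/(3 + O)
-26*(-15 + w(5))/(-23 + 12)*(-20) = -26*(-15 + 1/(3 + 5))/(-23 + 12)*(-20) = -26*(-15 + 1/8)/(-11)*(-20) = -26*(-15 + 1/8)*(-1)/11*(-20) = -(-1547)*(-1)/(4*11)*(-20) = -26*119/88*(-20) = -1547/44*(-20) = 7735/11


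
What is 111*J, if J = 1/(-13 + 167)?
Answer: 111/154 ≈ 0.72078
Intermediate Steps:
J = 1/154 ≈ 0.0064935
111*J = 111*(1/154) = 111/154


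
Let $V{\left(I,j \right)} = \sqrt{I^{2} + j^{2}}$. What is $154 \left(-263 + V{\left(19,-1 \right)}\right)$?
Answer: $-40502 + 154 \sqrt{362} \approx -37572.0$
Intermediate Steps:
$154 \left(-263 + V{\left(19,-1 \right)}\right) = 154 \left(-263 + \sqrt{19^{2} + \left(-1\right)^{2}}\right) = 154 \left(-263 + \sqrt{361 + 1}\right) = 154 \left(-263 + \sqrt{362}\right) = -40502 + 154 \sqrt{362}$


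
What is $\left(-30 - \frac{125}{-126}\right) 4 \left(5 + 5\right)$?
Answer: $- \frac{73100}{63} \approx -1160.3$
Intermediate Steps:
$\left(-30 - \frac{125}{-126}\right) 4 \left(5 + 5\right) = \left(-30 - - \frac{125}{126}\right) 4 \cdot 10 = \left(-30 + \frac{125}{126}\right) 40 = \left(- \frac{3655}{126}\right) 40 = - \frac{73100}{63}$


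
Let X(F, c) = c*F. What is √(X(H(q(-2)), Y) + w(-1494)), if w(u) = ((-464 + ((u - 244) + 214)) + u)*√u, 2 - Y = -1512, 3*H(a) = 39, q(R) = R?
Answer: √(19682 - 10446*I*√166) ≈ 279.02 - 241.18*I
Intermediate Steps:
H(a) = 13 (H(a) = (⅓)*39 = 13)
Y = 1514 (Y = 2 - 1*(-1512) = 2 + 1512 = 1514)
X(F, c) = F*c
w(u) = √u*(-494 + 2*u) (w(u) = ((-464 + ((-244 + u) + 214)) + u)*√u = ((-464 + (-30 + u)) + u)*√u = ((-494 + u) + u)*√u = (-494 + 2*u)*√u = √u*(-494 + 2*u))
√(X(H(q(-2)), Y) + w(-1494)) = √(13*1514 + 2*√(-1494)*(-247 - 1494)) = √(19682 + 2*(3*I*√166)*(-1741)) = √(19682 - 10446*I*√166)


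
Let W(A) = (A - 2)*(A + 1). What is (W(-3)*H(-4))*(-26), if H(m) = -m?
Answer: -1040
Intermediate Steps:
W(A) = (1 + A)*(-2 + A) (W(A) = (-2 + A)*(1 + A) = (1 + A)*(-2 + A))
(W(-3)*H(-4))*(-26) = ((-2 + (-3)² - 1*(-3))*(-1*(-4)))*(-26) = ((-2 + 9 + 3)*4)*(-26) = (10*4)*(-26) = 40*(-26) = -1040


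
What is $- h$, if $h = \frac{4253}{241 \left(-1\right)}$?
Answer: $\frac{4253}{241} \approx 17.647$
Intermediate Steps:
$h = - \frac{4253}{241}$ ($h = \frac{4253}{-241} = 4253 \left(- \frac{1}{241}\right) = - \frac{4253}{241} \approx -17.647$)
$- h = \left(-1\right) \left(- \frac{4253}{241}\right) = \frac{4253}{241}$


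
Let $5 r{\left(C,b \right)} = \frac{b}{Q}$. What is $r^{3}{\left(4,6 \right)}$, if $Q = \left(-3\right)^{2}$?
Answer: $\frac{8}{3375} \approx 0.0023704$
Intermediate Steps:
$Q = 9$
$r{\left(C,b \right)} = \frac{b}{45}$ ($r{\left(C,b \right)} = \frac{b \frac{1}{9}}{5} = \frac{\frac{1}{9} b}{5} = \frac{b}{45}$)
$r^{3}{\left(4,6 \right)} = \left(\frac{1}{45} \cdot 6\right)^{3} = \left(\frac{2}{15}\right)^{3} = \frac{8}{3375}$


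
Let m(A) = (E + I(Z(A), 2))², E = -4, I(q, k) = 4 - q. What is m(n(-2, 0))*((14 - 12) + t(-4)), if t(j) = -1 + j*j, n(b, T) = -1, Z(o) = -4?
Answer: 272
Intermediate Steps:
m(A) = 16 (m(A) = (-4 + (4 - 1*(-4)))² = (-4 + (4 + 4))² = (-4 + 8)² = 4² = 16)
t(j) = -1 + j²
m(n(-2, 0))*((14 - 12) + t(-4)) = 16*((14 - 12) + (-1 + (-4)²)) = 16*(2 + (-1 + 16)) = 16*(2 + 15) = 16*17 = 272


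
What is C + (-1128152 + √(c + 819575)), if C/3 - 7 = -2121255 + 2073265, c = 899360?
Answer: -1272101 + √1718935 ≈ -1.2708e+6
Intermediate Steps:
C = -143949 (C = 21 + 3*(-2121255 + 2073265) = 21 + 3*(-47990) = 21 - 143970 = -143949)
C + (-1128152 + √(c + 819575)) = -143949 + (-1128152 + √(899360 + 819575)) = -143949 + (-1128152 + √1718935) = -1272101 + √1718935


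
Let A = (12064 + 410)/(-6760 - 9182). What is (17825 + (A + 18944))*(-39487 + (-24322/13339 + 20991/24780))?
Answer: -212521235620941369109/146374315990 ≈ -1.4519e+9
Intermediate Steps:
A = -2079/2657 (A = 12474/(-15942) = 12474*(-1/15942) = -2079/2657 ≈ -0.78246)
(17825 + (A + 18944))*(-39487 + (-24322/13339 + 20991/24780)) = (17825 + (-2079/2657 + 18944))*(-39487 + (-24322/13339 + 20991/24780)) = (17825 + 50332129/2657)*(-39487 + (-24322*1/13339 + 20991*(1/24780))) = 97693154*(-39487 + (-24322/13339 + 6997/8260))/2657 = 97693154*(-39487 - 107566737/110180140)/2657 = (97693154/2657)*(-4350790754917/110180140) = -212521235620941369109/146374315990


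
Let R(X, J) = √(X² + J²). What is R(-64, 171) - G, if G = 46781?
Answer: -46781 + √33337 ≈ -46598.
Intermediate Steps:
R(X, J) = √(J² + X²)
R(-64, 171) - G = √(171² + (-64)²) - 1*46781 = √(29241 + 4096) - 46781 = √33337 - 46781 = -46781 + √33337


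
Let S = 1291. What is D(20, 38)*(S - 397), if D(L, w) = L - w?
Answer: -16092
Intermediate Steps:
D(20, 38)*(S - 397) = (20 - 1*38)*(1291 - 397) = (20 - 38)*894 = -18*894 = -16092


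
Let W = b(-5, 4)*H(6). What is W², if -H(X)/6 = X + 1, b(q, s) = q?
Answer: 44100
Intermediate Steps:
H(X) = -6 - 6*X (H(X) = -6*(X + 1) = -6*(1 + X) = -6 - 6*X)
W = 210 (W = -5*(-6 - 6*6) = -5*(-6 - 36) = -5*(-42) = 210)
W² = 210² = 44100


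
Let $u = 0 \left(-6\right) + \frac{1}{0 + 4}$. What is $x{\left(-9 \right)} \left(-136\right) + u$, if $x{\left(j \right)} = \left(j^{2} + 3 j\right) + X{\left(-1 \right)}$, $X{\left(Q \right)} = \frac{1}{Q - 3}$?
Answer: $- \frac{29239}{4} \approx -7309.8$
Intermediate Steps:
$X{\left(Q \right)} = \frac{1}{-3 + Q}$
$x{\left(j \right)} = - \frac{1}{4} + j^{2} + 3 j$ ($x{\left(j \right)} = \left(j^{2} + 3 j\right) + \frac{1}{-3 - 1} = \left(j^{2} + 3 j\right) + \frac{1}{-4} = \left(j^{2} + 3 j\right) - \frac{1}{4} = - \frac{1}{4} + j^{2} + 3 j$)
$u = \frac{1}{4}$ ($u = 0 + \frac{1}{4} = \frac{1}{4} \approx 0.25$)
$x{\left(-9 \right)} \left(-136\right) + u = \left(- \frac{1}{4} + \left(-9\right)^{2} + 3 \left(-9\right)\right) \left(-136\right) + \frac{1}{4} = \left(- \frac{1}{4} + 81 - 27\right) \left(-136\right) + \frac{1}{4} = \frac{215}{4} \left(-136\right) + \frac{1}{4} = -7310 + \frac{1}{4} = - \frac{29239}{4}$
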